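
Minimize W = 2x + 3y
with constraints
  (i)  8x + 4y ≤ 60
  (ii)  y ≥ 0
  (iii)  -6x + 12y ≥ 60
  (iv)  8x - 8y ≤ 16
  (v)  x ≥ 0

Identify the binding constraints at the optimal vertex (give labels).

(iii) and (v)

Feasible corners and W = 2x + 3y:
  (4, 7) → W = 29
  (0, 15) → W = 45
  (0, 5) → W = 15

The minimum is at (0, 5). Substituting into each constraint, equality holds for (iii) and (v); the remaining constraints have slack.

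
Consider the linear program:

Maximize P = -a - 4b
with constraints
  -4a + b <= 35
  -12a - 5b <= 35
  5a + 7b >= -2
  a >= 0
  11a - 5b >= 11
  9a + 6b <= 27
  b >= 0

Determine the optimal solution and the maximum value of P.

a = 1, b = 0, maximum P = -1

Extreme points and P = -a - 4b:
  (67/37, 66/37) → P = -331/37
  (1, 0) → P = -1
  (3, 0) → P = -3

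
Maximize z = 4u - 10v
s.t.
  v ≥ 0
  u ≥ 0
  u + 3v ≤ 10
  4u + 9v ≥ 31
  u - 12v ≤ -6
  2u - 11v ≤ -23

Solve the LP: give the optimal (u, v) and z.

u = 41/17, v = 43/17, maximum z = -266/17

The optimum lies where u + 3v = 10 and 2u - 11v = -23.
Solving simultaneously gives u = 41/17, v = 43/17.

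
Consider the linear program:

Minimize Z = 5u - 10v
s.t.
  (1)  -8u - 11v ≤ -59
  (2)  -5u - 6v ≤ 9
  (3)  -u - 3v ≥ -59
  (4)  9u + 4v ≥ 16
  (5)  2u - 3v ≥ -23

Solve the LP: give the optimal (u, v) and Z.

u = 12, v = 47/3, minimum Z = -290/3

Corner points and Z = 5u - 10v:
  (-60/67, 403/67) → Z = -4330/67
  (12, 47/3) → Z = -290/3
  (-44/35, 239/35) → Z = -522/7
The feasible region is unbounded (it extends along (3, -1), (11, -8)), but Z strictly increases along every unbounded feasible direction, so there is no improving ray and the minimum is attained at a vertex.

At the optimal vertex, -u - 3v = -59 and 2u - 3v = -23.
Solving simultaneously gives u = 12, v = 47/3.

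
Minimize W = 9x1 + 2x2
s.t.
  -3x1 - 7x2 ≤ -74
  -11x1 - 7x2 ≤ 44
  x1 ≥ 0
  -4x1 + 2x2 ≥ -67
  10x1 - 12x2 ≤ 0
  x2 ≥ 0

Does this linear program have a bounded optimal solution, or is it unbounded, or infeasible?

Vertices and W = 9x1 + 2x2:
  (0, 74/7) → W = 148/7
  (444/53, 370/53) → W = 4736/53
  (201/7, 335/14) → W = 2144/7
The feasible region has finitely many vertices and no improving ray; the minimum is 148/7 at (0, 74/7).

bounded optimum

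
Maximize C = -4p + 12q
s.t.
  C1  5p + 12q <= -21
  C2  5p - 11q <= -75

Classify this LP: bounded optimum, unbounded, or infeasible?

unbounded

From the feasible point (-1131/115, 54/23), moving in the direction (-12, 5) keeps every constraint satisfied while C increases without bound.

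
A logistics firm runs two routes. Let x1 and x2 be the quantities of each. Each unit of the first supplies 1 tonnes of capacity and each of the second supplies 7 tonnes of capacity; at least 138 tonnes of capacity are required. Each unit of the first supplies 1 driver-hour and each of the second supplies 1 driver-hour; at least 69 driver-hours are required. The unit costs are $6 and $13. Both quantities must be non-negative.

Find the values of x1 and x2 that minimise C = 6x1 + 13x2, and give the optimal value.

Vertices and C = 6x1 + 13x2:
  (0, 69) → C = 897
  (138, 0) → C = 828
  (115/2, 23/2) → C = 989/2
The feasible region is unbounded (it extends along (0, 1), (1, 0)), but C strictly increases along every unbounded feasible direction, so there is no improving ray and the minimum is attained at a vertex.

x1 = 115/2, x2 = 23/2, minimum C = 989/2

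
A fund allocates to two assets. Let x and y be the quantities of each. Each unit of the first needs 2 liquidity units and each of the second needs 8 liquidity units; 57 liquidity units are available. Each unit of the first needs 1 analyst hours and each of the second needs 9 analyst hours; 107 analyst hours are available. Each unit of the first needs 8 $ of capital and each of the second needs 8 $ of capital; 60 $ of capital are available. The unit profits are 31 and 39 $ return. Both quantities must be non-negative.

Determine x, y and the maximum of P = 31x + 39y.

Corner points and P = 31x + 39y:
  (0, 0) → P = 0
  (0, 57/8) → P = 2223/8
  (15/2, 0) → P = 465/2
  (1/2, 7) → P = 577/2

The optimum lies where 2x + 8y = 57 and 8x + 8y = 60.
Solving simultaneously gives x = 1/2, y = 7.

x = 1/2, y = 7, maximum P = 577/2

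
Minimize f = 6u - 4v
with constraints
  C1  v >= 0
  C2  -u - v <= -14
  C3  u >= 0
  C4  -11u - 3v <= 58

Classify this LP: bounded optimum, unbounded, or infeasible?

unbounded

From the feasible point (14, 0), moving in the direction (0, 1) keeps every constraint satisfied while f decreases without bound.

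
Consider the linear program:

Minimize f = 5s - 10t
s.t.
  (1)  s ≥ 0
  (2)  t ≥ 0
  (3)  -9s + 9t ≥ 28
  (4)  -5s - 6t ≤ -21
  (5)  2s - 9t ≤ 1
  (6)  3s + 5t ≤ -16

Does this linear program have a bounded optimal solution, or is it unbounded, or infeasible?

The boundaries s = 0 and -5s - 6t = -21 meet at (0, 7/2), but that point violates 3s + 5t ≤ -16. Every candidate vertex is excluded by some other constraint, so the feasible region is empty.

infeasible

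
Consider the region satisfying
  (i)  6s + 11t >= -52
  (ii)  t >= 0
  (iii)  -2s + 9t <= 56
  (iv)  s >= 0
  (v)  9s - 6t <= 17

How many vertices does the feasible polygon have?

Pairwise boundary intersections that survive every other constraint:
  (0, 0)
  (17/9, 0)
  (0, 56/9)
  (163/23, 538/69)

4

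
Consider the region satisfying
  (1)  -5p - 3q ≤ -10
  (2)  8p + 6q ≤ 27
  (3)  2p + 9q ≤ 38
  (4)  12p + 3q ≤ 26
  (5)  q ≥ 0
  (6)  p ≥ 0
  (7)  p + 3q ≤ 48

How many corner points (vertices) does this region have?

The feasible vertices (each the meet of two boundaries and inside every other half-plane) are:
  (2, 0)
  (0, 10/3)
  (1/4, 25/6)
  (25/16, 29/12)
  (0, 38/9)
  (13/6, 0)

6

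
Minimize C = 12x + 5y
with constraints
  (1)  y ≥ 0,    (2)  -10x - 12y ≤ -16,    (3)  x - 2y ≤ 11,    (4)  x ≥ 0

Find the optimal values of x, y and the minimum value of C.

Feasible corners and C = 12x + 5y:
  (8/5, 0) → C = 96/5
  (11, 0) → C = 132
  (0, 4/3) → C = 20/3
The feasible region is unbounded (it extends along (0, 1), (2, 1)), but C strictly increases along every unbounded feasible direction, so there is no improving ray and the minimum is attained at a vertex.

x = 0, y = 4/3, minimum C = 20/3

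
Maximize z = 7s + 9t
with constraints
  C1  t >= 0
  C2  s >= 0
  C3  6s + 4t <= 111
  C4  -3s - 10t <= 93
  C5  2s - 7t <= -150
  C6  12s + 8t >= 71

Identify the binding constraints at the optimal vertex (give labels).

C2 and C3

Corner points and z = 7s + 9t:
  (0, 111/4) → z = 999/4
  (0, 150/7) → z = 1350/7
  (177/50, 561/25) → z = 11337/50

The maximum is at (0, 111/4). Substituting into each constraint, equality holds for C2 and C3; the remaining constraints have slack.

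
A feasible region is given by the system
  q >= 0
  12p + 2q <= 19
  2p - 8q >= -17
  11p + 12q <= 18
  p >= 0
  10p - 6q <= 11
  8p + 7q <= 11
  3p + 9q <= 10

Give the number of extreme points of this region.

5

Pairwise boundary intersections that survive every other constraint:
  (0, 0)
  (11/10, 0)
  (0, 10/9)
  (143/118, 11/59)
  (29/51, 47/51)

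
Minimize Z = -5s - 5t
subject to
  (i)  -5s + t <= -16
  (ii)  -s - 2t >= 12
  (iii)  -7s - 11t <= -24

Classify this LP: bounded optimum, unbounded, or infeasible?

From the feasible point (60, -36), moving in the direction (2, -1) keeps every constraint satisfied while Z decreases without bound.

unbounded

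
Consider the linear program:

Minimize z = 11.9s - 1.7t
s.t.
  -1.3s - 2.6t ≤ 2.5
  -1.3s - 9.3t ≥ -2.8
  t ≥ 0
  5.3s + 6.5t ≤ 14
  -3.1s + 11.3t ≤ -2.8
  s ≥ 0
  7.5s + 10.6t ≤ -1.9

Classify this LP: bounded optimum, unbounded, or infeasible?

infeasible

The boundaries -1.3s - 2.6t = 2.5 and s = 0 meet at (0, -25/26), but that point violates t ≥ 0. Every candidate vertex is excluded by some other constraint, so the feasible region is empty.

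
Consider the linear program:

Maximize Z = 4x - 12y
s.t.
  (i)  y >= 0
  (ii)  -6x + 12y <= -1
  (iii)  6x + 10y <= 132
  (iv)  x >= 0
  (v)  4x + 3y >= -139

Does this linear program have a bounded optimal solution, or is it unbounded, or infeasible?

Corner points and Z = 4x - 12y:
  (1/6, 0) → Z = 2/3
  (22, 0) → Z = 88
  (797/66, 131/22) → Z = -764/33
The feasible region has finitely many vertices and no improving ray; the maximum is 88 at (22, 0).

bounded optimum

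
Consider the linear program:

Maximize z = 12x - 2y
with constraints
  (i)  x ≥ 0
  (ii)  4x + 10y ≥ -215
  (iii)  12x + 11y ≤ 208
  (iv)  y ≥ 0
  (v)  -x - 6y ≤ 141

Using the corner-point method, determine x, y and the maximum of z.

At the optimal vertex, 12x + 11y = 208 and y = 0.
Solving simultaneously gives x = 52/3, y = 0.

x = 52/3, y = 0, maximum z = 208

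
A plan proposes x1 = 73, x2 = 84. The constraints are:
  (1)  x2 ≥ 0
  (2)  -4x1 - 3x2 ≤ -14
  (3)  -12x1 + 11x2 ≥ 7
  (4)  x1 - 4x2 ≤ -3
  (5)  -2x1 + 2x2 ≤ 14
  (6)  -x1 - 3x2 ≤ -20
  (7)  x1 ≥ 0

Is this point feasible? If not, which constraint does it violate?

Constraint (5): -2x1 + 2x2 = 22, which is not ≤ 14. All other constraints are satisfied.

not feasible — violates (5)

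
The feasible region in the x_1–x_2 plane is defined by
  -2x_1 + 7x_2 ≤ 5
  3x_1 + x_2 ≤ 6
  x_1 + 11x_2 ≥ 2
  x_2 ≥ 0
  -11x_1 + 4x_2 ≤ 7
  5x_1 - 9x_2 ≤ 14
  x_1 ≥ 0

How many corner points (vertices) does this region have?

4

The feasible vertices (each the meet of two boundaries and inside every other half-plane) are:
  (37/23, 27/23)
  (0, 5/7)
  (2, 0)
  (0, 2/11)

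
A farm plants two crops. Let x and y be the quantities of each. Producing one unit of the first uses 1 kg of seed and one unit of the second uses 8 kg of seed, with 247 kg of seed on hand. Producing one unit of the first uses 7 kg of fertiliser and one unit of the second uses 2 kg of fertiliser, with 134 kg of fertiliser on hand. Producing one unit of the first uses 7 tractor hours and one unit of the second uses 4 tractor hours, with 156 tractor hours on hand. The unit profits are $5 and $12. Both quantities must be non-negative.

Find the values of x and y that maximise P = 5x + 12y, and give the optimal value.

The optimum lies where x + 8y = 247 and 7x + 4y = 156.
Solving simultaneously gives x = 5, y = 121/4.

x = 5, y = 121/4, maximum P = 388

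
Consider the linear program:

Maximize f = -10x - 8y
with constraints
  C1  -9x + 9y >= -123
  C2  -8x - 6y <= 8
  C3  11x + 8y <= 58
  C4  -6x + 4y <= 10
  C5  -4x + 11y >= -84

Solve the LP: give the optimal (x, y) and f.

x = 26/7, y = -44/7, maximum f = 92/7

Corner points and f = -10x - 8y:
  (-23/17, 8/17) → f = 166/17
  (26/7, -44/7) → f = 92/7
  (38/23, 229/46) → f = -1296/23
  (1310/153, -692/153) → f = -7564/153

At the optimal vertex, -8x - 6y = 8 and -4x + 11y = -84.
Solving simultaneously gives x = 26/7, y = -44/7.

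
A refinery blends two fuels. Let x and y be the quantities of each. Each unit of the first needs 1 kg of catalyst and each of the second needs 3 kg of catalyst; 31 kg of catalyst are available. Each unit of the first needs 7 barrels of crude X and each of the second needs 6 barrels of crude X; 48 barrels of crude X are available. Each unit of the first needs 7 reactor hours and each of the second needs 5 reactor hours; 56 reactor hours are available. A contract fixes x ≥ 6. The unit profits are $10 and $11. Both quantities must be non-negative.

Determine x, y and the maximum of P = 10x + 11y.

Corner points and P = 10x + 11y:
  (48/7, 0) → P = 480/7
  (6, 0) → P = 60
  (6, 1) → P = 71

The optimum lies where 7x + 6y = 48 and x = 6.
Solving simultaneously gives x = 6, y = 1.

x = 6, y = 1, maximum P = 71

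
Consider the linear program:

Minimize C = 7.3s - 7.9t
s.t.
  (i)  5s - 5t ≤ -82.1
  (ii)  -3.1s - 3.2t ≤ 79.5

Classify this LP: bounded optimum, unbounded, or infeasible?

unbounded

From the feasible point (-33011/1575, -14299/3150), moving in the direction (-3.2, 3.1) keeps every constraint satisfied while C decreases without bound.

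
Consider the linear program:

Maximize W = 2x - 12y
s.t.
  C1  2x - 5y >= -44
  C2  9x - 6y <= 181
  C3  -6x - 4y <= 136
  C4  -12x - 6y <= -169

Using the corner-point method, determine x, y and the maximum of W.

x = 50/3, y = -31/6, maximum W = 286/3

Corner points and W = 2x - 12y:
  (1169/33, 758/33) → W = -6758/33
  (581/72, 433/36) → W = -4615/36
  (50/3, -31/6) → W = 286/3

The binding constraints are 9x - 6y = 181 and -12x - 6y = -169.
Solving simultaneously gives x = 50/3, y = -31/6.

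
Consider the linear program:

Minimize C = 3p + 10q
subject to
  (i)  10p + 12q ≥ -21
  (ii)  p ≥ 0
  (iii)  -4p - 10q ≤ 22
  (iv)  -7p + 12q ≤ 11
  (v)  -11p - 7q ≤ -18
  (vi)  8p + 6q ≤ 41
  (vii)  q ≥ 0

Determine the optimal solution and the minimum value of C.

p = 18/11, q = 0, minimum C = 54/11

Feasible corners and C = 3p + 10q:
  (139/181, 247/181) → C = 2887/181
  (71/23, 125/46) → C = 838/23
  (18/11, 0) → C = 54/11
  (41/8, 0) → C = 123/8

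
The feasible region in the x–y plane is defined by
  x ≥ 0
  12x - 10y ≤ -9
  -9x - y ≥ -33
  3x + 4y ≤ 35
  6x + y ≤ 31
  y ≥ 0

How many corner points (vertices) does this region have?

4

Of the 15 pairwise boundary intersections, those satisfying every inequality are:
  (0, 9/10)
  (0, 35/4)
  (107/34, 159/34)
  (97/33, 72/11)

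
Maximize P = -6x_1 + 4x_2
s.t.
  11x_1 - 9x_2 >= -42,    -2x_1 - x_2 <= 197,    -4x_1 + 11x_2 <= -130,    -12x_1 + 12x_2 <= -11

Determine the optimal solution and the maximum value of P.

Feasible corners and P = -6x_1 + 4x_2:
  (-1815/29, -2083/29) → P = 2558/29
  (-201/8, -625/24) → P = 559/12
  (-1439/84, -379/21) → P = 1285/42
The feasible region is unbounded (it extends along (1, -2), (11, 4)), but P strictly decreases along every unbounded feasible direction, so there is no improving ray and the maximum is attained at a vertex.

The binding constraints are 11x_1 - 9x_2 = -42 and -2x_1 - x_2 = 197.
Solving simultaneously gives x_1 = -1815/29, x_2 = -2083/29.

x_1 = -1815/29, x_2 = -2083/29, maximum P = 2558/29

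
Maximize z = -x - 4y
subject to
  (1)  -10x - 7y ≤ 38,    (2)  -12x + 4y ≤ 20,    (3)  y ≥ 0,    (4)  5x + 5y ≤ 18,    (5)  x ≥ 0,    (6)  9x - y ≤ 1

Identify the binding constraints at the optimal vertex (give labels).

Extreme points and z = -x - 4y:
  (0, 0) → z = 0
  (1/9, 0) → z = -1/9
  (0, 18/5) → z = -72/5
  (23/50, 157/50) → z = -651/50

The maximum is at (0, 0). Substituting into each constraint, equality holds for (3) and (5); the remaining constraints have slack.

(3) and (5)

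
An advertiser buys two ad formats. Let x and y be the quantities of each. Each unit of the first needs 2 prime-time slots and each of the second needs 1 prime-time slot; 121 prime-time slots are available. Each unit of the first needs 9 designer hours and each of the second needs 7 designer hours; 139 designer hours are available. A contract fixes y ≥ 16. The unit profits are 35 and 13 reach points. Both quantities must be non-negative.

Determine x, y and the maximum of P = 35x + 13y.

x = 3, y = 16, maximum P = 313

The optimum lies where 9x + 7y = 139 and y = 16.
Solving simultaneously gives x = 3, y = 16.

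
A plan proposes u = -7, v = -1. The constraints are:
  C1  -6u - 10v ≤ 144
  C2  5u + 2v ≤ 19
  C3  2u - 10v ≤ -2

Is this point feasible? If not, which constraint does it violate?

C1: 52 ≤ 144 ✓
C2: -37 ≤ 19 ✓
C3: -4 ≤ -2 ✓

feasible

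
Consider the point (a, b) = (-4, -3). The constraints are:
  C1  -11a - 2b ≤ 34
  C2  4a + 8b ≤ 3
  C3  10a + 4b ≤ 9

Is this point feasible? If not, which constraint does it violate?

not feasible — violates C1

Constraint C1: -11a - 2b = 50, which is not ≤ 34. All other constraints are satisfied.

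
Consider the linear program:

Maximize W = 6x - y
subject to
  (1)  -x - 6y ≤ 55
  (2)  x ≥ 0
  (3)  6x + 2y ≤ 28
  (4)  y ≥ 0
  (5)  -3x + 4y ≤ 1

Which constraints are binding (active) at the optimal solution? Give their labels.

Corner points and W = 6x - y:
  (0, 0) → W = 0
  (0, 1/4) → W = -1/4
  (14/3, 0) → W = 28
  (11/3, 3) → W = 19

The maximum is at (14/3, 0). Substituting into each constraint, equality holds for (3) and (4); the remaining constraints have slack.

(3) and (4)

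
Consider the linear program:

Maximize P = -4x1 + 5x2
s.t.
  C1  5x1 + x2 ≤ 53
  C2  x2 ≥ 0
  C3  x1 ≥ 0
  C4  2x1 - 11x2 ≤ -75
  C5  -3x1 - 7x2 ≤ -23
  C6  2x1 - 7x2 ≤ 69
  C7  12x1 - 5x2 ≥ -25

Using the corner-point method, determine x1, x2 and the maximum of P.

Vertices and P = -4x1 + 5x2:
  (508/57, 481/57) → P = 373/57
  (240/37, 761/37) → P = 2845/37
  (50/61, 425/61) → P = 1925/61

The binding constraints are 5x1 + x2 = 53 and 12x1 - 5x2 = -25.
Solving simultaneously gives x1 = 240/37, x2 = 761/37.

x1 = 240/37, x2 = 761/37, maximum P = 2845/37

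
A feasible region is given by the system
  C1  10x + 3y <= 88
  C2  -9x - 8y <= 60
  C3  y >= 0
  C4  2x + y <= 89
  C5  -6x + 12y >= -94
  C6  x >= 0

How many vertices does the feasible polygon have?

3

Of the 15 pairwise boundary intersections, those satisfying every inequality are:
  (44/5, 0)
  (0, 88/3)
  (0, 0)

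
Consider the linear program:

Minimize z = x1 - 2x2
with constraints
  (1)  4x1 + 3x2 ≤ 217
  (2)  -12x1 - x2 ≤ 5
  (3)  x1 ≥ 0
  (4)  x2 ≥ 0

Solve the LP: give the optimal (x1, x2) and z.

x1 = 0, x2 = 217/3, minimum z = -434/3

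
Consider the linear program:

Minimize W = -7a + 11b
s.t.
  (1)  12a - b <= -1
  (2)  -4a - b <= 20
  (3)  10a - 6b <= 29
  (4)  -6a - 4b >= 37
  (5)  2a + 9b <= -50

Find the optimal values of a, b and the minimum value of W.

a = -91/34, b = -158/17, minimum W = -167/2

Corner points and W = -7a + 11b:
  (-91/34, -158/17) → W = -167/2
  (-65/17, -80/17) → W = -25
  (-53/38, -136/19) → W = -2621/38
  (-133/46, -113/23) → W = -1555/46

At the optimal vertex, -4a - b = 20 and 10a - 6b = 29.
Solving simultaneously gives a = -91/34, b = -158/17.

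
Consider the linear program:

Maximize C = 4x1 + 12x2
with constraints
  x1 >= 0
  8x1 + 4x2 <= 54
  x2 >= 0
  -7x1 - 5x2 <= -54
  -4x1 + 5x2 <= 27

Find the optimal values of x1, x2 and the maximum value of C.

x1 = 81/28, x2 = 54/7, maximum C = 729/7

Feasible corners and C = 4x1 + 12x2:
  (9/2, 9/2) → C = 72
  (81/28, 54/7) → C = 729/7
  (27/11, 81/11) → C = 1080/11

The binding constraints are 8x1 + 4x2 = 54 and -4x1 + 5x2 = 27.
Solving simultaneously gives x1 = 81/28, x2 = 54/7.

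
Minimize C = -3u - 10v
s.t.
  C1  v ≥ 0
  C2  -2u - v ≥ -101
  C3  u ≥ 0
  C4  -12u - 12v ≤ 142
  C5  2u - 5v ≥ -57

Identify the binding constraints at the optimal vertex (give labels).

Extreme points and C = -3u - 10v:
  (101/2, 0) → C = -303/2
  (0, 0) → C = 0
  (112/3, 79/3) → C = -1126/3
  (0, 57/5) → C = -114

The minimum is at (112/3, 79/3). Substituting into each constraint, equality holds for C2 and C5; the remaining constraints have slack.

C2 and C5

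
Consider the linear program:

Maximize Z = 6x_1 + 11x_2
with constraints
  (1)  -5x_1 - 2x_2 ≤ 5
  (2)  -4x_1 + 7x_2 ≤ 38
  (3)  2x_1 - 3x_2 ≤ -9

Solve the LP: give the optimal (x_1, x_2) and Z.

x_1 = 51/2, x_2 = 20, maximum Z = 373

Corner points and Z = 6x_1 + 11x_2:
  (-111/43, 170/43) → Z = 28
  (-33/19, 35/19) → Z = 187/19
  (51/2, 20) → Z = 373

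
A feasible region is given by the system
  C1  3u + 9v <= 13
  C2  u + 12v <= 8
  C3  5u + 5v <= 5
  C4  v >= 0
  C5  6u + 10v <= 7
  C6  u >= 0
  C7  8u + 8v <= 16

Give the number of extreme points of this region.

Pairwise boundary intersections that survive every other constraint:
  (2/31, 41/62)
  (0, 2/3)
  (1, 0)
  (3/4, 1/4)
  (0, 0)

5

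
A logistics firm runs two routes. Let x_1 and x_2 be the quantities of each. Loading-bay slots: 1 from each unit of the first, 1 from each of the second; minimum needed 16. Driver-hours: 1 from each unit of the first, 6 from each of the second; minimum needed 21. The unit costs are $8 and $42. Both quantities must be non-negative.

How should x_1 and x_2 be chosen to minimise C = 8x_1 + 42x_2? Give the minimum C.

The feasible region is unbounded (it extends along (0, 1), (1, 0)), but C strictly increases along every unbounded feasible direction, so there is no improving ray and the minimum is attained at a vertex.

At the optimal vertex, x_1 + x_2 = 16 and x_1 + 6x_2 = 21.
Solving simultaneously gives x_1 = 15, x_2 = 1.

x_1 = 15, x_2 = 1, minimum C = 162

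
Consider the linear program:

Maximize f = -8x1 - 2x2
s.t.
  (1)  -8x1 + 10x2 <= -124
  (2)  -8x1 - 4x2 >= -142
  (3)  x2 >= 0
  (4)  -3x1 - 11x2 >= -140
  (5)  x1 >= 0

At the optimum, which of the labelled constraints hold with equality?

Vertices and f = -8x1 - 2x2:
  (479/28, 9/7) → f = -976/7
  (31/2, 0) → f = -124
  (71/4, 0) → f = -142

The maximum is at (31/2, 0). Substituting into each constraint, equality holds for (1) and (3); the remaining constraints have slack.

(1) and (3)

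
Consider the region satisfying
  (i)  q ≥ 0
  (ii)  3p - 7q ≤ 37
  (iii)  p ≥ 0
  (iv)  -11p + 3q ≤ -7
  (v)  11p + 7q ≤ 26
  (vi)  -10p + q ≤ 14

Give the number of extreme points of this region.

Pairwise boundary intersections that survive every other constraint:
  (7/11, 0)
  (26/11, 0)
  (127/110, 19/10)

3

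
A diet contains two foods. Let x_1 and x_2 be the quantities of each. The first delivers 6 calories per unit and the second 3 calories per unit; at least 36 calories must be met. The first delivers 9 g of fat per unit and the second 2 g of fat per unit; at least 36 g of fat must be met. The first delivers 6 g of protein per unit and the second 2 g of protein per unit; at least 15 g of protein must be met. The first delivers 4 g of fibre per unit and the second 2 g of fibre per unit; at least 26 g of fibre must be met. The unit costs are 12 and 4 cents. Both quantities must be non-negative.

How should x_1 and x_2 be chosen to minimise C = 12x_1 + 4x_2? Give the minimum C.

Corner points and C = 12x_1 + 4x_2:
  (0, 18) → C = 72
  (13/2, 0) → C = 78
  (2, 9) → C = 60
The feasible region is unbounded (it extends along (0, 1), (1, 0)), but C strictly increases along every unbounded feasible direction, so there is no improving ray and the minimum is attained at a vertex.

The binding constraints are 9x_1 + 2x_2 = 36 and 4x_1 + 2x_2 = 26.
Solving simultaneously gives x_1 = 2, x_2 = 9.

x_1 = 2, x_2 = 9, minimum C = 60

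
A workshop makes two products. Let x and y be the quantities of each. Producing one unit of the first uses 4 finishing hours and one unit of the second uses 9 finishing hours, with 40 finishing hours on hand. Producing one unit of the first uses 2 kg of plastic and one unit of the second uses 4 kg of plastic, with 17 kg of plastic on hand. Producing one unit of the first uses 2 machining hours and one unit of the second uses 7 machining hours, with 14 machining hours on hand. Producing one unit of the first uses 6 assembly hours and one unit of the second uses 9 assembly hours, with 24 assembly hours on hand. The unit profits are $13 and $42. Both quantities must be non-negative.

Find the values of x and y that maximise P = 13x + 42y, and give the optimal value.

Corner points and P = 13x + 42y:
  (0, 0) → P = 0
  (0, 2) → P = 84
  (4, 0) → P = 52
  (7/4, 3/2) → P = 343/4

The optimum lies where 2x + 7y = 14 and 6x + 9y = 24.
Solving simultaneously gives x = 7/4, y = 3/2.

x = 7/4, y = 3/2, maximum P = 343/4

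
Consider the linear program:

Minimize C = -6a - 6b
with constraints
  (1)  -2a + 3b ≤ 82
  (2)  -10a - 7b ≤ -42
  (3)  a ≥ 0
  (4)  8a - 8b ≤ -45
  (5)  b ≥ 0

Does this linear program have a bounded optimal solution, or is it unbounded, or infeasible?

Feasible corners and C = -6a - 6b:
  (0, 82/3) → C = -164
  (521/8, 283/4) → C = -3261/4
  (0, 6) → C = -36
  (21/136, 393/68) → C = -2421/68
The feasible region has finitely many vertices and no improving ray; the minimum is -3261/4 at (521/8, 283/4).

bounded optimum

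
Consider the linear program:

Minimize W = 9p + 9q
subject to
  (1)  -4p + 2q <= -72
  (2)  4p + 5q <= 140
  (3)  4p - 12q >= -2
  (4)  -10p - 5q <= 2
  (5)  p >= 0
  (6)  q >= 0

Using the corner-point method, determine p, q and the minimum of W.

p = 18, q = 0, minimum W = 162

Corner points and W = 9p + 9q:
  (217/10, 37/5) → W = 2619/10
  (18, 0) → W = 162
  (835/34, 142/17) → W = 10071/34
  (35, 0) → W = 315

The binding constraints are -4p + 2q = -72 and q = 0.
Solving simultaneously gives p = 18, q = 0.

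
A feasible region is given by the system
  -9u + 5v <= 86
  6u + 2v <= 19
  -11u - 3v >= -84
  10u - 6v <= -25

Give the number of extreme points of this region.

3

Pairwise boundary intersections that survive every other constraint:
  (-77/48, 229/16)
  (-391/4, -635/4)
  (8/7, 85/14)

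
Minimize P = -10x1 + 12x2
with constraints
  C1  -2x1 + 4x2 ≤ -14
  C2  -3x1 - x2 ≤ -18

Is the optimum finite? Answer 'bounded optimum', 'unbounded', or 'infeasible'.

unbounded

From the feasible point (43/7, -3/7), moving in the direction (1, -3) keeps every constraint satisfied while P decreases without bound.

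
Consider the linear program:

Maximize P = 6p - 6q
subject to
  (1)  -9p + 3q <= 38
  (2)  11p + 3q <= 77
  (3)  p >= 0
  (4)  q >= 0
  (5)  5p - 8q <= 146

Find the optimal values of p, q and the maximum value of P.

Corner points and P = 6p - 6q:
  (39/20, 1111/60) → P = -497/5
  (0, 38/3) → P = -76
  (7, 0) → P = 42
  (0, 0) → P = 0

The optimum lies where 11p + 3q = 77 and q = 0.
Solving simultaneously gives p = 7, q = 0.

p = 7, q = 0, maximum P = 42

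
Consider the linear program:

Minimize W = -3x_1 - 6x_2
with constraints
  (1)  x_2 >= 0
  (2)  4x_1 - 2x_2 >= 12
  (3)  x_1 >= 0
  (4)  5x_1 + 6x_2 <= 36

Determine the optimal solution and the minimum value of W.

Feasible corners and W = -3x_1 - 6x_2:
  (3, 0) → W = -9
  (36/5, 0) → W = -108/5
  (72/17, 42/17) → W = -468/17

The binding constraints are 4x_1 - 2x_2 = 12 and 5x_1 + 6x_2 = 36.
Solving simultaneously gives x_1 = 72/17, x_2 = 42/17.

x_1 = 72/17, x_2 = 42/17, minimum W = -468/17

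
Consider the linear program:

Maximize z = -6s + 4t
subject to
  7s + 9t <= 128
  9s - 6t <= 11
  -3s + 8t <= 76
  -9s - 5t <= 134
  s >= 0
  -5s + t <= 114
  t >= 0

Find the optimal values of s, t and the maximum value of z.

s = 0, t = 19/2, maximum z = 38

Feasible corners and z = -6s + 4t:
  (289/41, 1075/123) → z = -22/3
  (340/83, 916/83) → z = 1624/83
  (11/9, 0) → z = -22/3
  (0, 19/2) → z = 38
  (0, 0) → z = 0

The binding constraints are -3s + 8t = 76 and s = 0.
Solving simultaneously gives s = 0, t = 19/2.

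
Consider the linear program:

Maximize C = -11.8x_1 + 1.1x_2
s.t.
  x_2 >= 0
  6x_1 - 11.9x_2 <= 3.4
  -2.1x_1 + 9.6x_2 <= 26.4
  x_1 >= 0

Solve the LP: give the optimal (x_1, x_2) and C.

x_1 = 0, x_2 = 2.75, maximum C = 3.025

Vertices and C = -11.8x_1 + 1.1x_2:
  (17/30, 0) → C = -1003/150
  (0, 0) → C = 0
  (11560/1087, 5518/1087) → C = -651691/5435
  (0, 11/4) → C = 121/40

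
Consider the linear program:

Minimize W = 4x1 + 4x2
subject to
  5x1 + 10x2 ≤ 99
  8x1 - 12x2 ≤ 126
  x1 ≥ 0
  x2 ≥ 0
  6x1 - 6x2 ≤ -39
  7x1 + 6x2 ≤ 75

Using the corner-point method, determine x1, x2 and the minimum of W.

Extreme points and W = 4x1 + 4x2:
  (0, 99/10) → W = 198/5
  (34/15, 263/30) → W = 662/15
  (0, 13/2) → W = 26

x1 = 0, x2 = 13/2, minimum W = 26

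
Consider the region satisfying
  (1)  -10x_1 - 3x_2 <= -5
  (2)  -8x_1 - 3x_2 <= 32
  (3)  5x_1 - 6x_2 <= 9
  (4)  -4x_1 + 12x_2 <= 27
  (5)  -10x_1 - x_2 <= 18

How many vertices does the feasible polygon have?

3

Intersecting each pair of boundary lines and keeping only the points that satisfy every inequality leaves:
  (19/25, -13/15)
  (-7/44, 145/66)
  (15/2, 19/4)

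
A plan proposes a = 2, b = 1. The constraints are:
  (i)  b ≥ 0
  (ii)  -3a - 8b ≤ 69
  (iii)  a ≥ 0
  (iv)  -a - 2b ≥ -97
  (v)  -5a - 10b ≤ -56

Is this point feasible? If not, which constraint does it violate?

Constraint (v): -5a - 10b = -20, which is not ≤ -56. All other constraints are satisfied.

not feasible — violates (v)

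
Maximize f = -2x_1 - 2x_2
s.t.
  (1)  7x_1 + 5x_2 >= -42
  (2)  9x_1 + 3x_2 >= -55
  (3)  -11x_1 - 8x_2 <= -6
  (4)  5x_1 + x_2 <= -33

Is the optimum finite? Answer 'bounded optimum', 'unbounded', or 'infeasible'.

Vertices and f = -2x_1 - 2x_2:
  (-458/39, 659/39) → f = -134/13
  (-270/29, 393/29) → f = -246/29
The feasible region has finitely many vertices and no improving ray; the maximum is -246/29 at (-270/29, 393/29).

bounded optimum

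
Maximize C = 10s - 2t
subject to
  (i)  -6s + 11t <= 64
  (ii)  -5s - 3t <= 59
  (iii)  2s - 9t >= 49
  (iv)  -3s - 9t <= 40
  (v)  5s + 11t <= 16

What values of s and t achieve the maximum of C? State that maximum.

Feasible corners and C = 10s - 2t:
  (9/5, -227/45) → C = 1264/45
  (683/67, -213/67) → C = 7256/67
  (146/3, -62/3) → C = 528

s = 146/3, t = -62/3, maximum C = 528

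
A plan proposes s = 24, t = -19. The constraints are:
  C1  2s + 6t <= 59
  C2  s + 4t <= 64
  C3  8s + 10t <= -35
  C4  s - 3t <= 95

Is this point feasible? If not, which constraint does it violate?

Constraint C3: 8s + 10t = 2, which is not ≤ -35. All other constraints are satisfied.

not feasible — violates C3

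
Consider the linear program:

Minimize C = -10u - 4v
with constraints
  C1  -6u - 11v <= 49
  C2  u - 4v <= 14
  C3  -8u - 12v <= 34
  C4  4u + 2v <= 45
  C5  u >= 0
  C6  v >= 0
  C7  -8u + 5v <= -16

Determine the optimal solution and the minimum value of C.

Feasible corners and C = -10u - 4v:
  (45/4, 0) → C = -225/2
  (257/36, 74/9) → C = -1877/18
  (2, 0) → C = -20

The binding constraints are 4u + 2v = 45 and v = 0.
Solving simultaneously gives u = 45/4, v = 0.

u = 45/4, v = 0, minimum C = -225/2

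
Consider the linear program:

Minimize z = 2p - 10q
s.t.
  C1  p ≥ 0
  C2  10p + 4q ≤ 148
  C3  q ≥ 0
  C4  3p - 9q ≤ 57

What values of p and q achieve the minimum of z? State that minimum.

p = 0, q = 37, minimum z = -370

Vertices and z = 2p - 10q:
  (0, 37) → z = -370
  (0, 0) → z = 0
  (74/5, 0) → z = 148/5

The optimum lies where p = 0 and 10p + 4q = 148.
Solving simultaneously gives p = 0, q = 37.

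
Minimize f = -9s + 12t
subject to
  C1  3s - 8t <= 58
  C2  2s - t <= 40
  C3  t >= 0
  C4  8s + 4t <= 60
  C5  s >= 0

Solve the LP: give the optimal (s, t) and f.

s = 15/2, t = 0, minimum f = -135/2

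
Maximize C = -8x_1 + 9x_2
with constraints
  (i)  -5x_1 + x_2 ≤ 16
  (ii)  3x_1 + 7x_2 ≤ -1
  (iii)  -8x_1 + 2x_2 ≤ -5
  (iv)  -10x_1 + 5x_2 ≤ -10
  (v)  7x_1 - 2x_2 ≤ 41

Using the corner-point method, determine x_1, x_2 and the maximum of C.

x_1 = 13/17, x_2 = -8/17, maximum C = -176/17

Feasible corners and C = -8x_1 + 9x_2:
  (-37/2, -153/2) → C = -1081/2
  (-73/3, -317/3) → C = -2269/3
  (13/17, -8/17) → C = -176/17
  (57/11, -26/11) → C = -690/11
  (1/4, -3/2) → C = -31/2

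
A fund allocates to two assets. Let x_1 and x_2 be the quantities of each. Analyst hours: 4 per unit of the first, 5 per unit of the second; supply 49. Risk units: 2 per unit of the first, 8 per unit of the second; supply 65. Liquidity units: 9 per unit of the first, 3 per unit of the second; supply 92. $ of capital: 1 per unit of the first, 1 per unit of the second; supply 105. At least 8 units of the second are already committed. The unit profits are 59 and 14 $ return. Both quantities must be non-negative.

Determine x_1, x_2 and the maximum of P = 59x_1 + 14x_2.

x_1 = 1/2, x_2 = 8, maximum P = 283/2

Feasible corners and P = 59x_1 + 14x_2:
  (0, 65/8) → P = 455/4
  (0, 8) → P = 112
  (1/2, 8) → P = 283/2

At the optimal vertex, 2x_1 + 8x_2 = 65 and x_2 = 8.
Solving simultaneously gives x_1 = 1/2, x_2 = 8.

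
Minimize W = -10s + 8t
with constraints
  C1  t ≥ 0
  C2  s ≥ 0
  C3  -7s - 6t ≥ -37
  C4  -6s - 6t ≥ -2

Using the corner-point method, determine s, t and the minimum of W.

s = 1/3, t = 0, minimum W = -10/3

Vertices and W = -10s + 8t:
  (0, 0) → W = 0
  (1/3, 0) → W = -10/3
  (0, 1/3) → W = 8/3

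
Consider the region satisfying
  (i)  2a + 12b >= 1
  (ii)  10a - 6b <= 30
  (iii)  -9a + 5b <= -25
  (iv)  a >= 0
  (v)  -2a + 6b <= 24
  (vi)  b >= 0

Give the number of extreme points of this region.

The feasible vertices (each the meet of two boundaries and inside every other half-plane) are:
  (27/4, 25/4)
  (3, 0)
  (135/22, 133/22)
  (25/9, 0)

4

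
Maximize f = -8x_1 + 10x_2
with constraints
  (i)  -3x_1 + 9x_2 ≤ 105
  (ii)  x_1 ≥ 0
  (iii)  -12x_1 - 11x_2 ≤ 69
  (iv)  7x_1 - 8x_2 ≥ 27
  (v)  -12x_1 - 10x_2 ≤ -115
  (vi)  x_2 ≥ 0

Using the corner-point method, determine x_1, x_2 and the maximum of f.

x_1 = 361/13, x_2 = 272/13, maximum f = -168/13

The feasible region is unbounded (it extends along (3, 1), (1, 0)), but f strictly decreases along every unbounded feasible direction, so there is no improving ray and the maximum is attained at a vertex.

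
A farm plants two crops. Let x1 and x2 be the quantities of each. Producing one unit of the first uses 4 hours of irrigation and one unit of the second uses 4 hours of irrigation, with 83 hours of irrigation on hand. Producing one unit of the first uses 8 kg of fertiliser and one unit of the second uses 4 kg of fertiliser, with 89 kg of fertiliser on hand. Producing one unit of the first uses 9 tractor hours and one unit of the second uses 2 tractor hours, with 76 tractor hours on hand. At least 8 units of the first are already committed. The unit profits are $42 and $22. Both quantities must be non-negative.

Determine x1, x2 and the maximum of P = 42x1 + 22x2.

x1 = 8, x2 = 2, maximum P = 380

Vertices and P = 42x1 + 22x2:
  (76/9, 0) → P = 1064/3
  (8, 0) → P = 336
  (8, 2) → P = 380

At the optimal vertex, 9x1 + 2x2 = 76 and x1 = 8.
Solving simultaneously gives x1 = 8, x2 = 2.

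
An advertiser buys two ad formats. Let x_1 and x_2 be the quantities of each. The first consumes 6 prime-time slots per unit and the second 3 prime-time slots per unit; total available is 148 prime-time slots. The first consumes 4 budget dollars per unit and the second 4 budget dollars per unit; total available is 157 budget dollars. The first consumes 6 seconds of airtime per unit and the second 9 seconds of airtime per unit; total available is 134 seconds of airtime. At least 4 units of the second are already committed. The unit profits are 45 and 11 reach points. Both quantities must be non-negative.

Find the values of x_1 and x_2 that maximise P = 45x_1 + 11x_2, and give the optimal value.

Feasible corners and P = 45x_1 + 11x_2:
  (0, 134/9) → P = 1474/9
  (0, 4) → P = 44
  (49/3, 4) → P = 779

The optimum lies where 6x_1 + 9x_2 = 134 and x_2 = 4.
Solving simultaneously gives x_1 = 49/3, x_2 = 4.

x_1 = 49/3, x_2 = 4, maximum P = 779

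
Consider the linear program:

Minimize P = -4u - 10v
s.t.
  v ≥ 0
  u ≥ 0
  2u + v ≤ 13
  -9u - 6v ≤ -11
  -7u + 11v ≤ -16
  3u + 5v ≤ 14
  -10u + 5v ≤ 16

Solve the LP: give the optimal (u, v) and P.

Vertices and P = -4u - 10v:
  (16/7, 0) → P = -64/7
  (14/3, 0) → P = -56/3
  (117/34, 25/34) → P = -359/17

u = 117/34, v = 25/34, minimum P = -359/17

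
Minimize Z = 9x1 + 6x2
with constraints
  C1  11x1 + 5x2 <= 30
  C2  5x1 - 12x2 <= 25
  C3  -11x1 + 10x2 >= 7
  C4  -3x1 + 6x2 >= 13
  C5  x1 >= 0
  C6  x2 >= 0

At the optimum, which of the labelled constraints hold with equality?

Extreme points and Z = 9x1 + 6x2:
  (115/81, 233/81) → Z = 811/27
  (0, 6) → Z = 36
  (0, 13/6) → Z = 13

The minimum is at (0, 13/6). Substituting into each constraint, equality holds for C4 and C5; the remaining constraints have slack.

C4 and C5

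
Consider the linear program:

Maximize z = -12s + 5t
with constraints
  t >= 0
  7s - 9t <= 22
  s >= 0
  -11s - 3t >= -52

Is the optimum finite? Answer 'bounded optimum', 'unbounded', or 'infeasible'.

Vertices and z = -12s + 5t:
  (22/7, 0) → z = -264/7
  (0, 0) → z = 0
  (89/20, 61/60) → z = -2899/60
  (0, 52/3) → z = 260/3
The feasible region has finitely many vertices and no improving ray; the maximum is 260/3 at (0, 52/3).

bounded optimum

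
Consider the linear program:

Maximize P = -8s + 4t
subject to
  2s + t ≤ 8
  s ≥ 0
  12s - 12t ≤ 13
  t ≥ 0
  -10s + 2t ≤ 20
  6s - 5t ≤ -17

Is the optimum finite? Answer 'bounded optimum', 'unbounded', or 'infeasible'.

Corner points and P = -8s + 4t:
  (0, 8) → P = 32
  (23/16, 41/8) → P = 9
  (0, 17/5) → P = 68/5
The feasible region has finitely many vertices and no improving ray; the maximum is 32 at (0, 8).

bounded optimum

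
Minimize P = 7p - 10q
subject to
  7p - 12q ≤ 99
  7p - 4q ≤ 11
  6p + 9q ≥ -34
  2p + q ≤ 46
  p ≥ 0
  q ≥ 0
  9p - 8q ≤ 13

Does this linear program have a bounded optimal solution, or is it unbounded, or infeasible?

bounded optimum

Corner points and P = 7p - 10q:
  (13, 20) → P = -109
  (9/5, 2/5) → P = 43/5
  (0, 46) → P = -460
  (0, 0) → P = 0
  (13/9, 0) → P = 91/9
The feasible region has finitely many vertices and no improving ray; the minimum is -460 at (0, 46).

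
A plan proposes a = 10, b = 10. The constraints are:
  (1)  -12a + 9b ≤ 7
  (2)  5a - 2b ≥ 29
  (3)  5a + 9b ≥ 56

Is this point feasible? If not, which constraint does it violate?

feasible

(1): -30 ≤ 7 ✓
(2): 30 ≥ 29 ✓
(3): 140 ≥ 56 ✓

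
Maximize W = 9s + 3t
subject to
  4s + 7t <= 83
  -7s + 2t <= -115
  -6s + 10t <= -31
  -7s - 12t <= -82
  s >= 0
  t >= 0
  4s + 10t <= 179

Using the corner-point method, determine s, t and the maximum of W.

s = 83/4, t = 0, maximum W = 747/4

Corner points and W = 9s + 3t:
  (971/57, 121/57) → W = 3034/19
  (83/4, 0) → W = 747/4
  (115/7, 0) → W = 1035/7

The binding constraints are 4s + 7t = 83 and t = 0.
Solving simultaneously gives s = 83/4, t = 0.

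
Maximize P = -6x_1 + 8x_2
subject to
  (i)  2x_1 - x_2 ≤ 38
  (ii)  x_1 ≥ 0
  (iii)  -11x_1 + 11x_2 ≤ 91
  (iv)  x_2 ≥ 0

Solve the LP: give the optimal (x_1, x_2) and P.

x_1 = 509/11, x_2 = 600/11, maximum P = 1746/11

Corner points and P = -6x_1 + 8x_2:
  (509/11, 600/11) → P = 1746/11
  (19, 0) → P = -114
  (0, 91/11) → P = 728/11
  (0, 0) → P = 0

The binding constraints are 2x_1 - x_2 = 38 and -11x_1 + 11x_2 = 91.
Solving simultaneously gives x_1 = 509/11, x_2 = 600/11.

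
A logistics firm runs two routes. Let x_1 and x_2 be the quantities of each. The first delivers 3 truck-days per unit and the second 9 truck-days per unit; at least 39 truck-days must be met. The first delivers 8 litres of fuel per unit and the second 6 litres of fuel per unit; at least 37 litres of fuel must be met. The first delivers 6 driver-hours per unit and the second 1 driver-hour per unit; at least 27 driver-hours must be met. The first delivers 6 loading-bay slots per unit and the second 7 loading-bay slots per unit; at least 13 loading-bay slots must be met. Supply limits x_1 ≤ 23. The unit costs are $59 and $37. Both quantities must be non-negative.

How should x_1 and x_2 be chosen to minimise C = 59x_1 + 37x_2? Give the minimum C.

Extreme points and C = 59x_1 + 37x_2:
  (0, 27) → C = 999
  (13, 0) → C = 767
  (23, 0) → C = 1357
  (4, 3) → C = 347
The feasible region is unbounded (it extends along (0, 1)), but C strictly increases along every unbounded feasible direction, so there is no improving ray and the minimum is attained at a vertex.

x_1 = 4, x_2 = 3, minimum C = 347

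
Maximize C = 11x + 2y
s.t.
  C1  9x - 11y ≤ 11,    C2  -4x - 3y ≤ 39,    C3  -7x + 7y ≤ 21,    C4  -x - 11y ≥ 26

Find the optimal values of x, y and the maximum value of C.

Vertices and C = 11x + 2y:
  (-396/71, -395/71) → C = -5146/71
  (-3/2, -49/22) → C = -461/22
  (-48/7, -27/7) → C = -582/7
  (-59/12, -23/12) → C = -695/12

At the optimal vertex, 9x - 11y = 11 and -x - 11y = 26.
Solving simultaneously gives x = -3/2, y = -49/22.

x = -3/2, y = -49/22, maximum C = -461/22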